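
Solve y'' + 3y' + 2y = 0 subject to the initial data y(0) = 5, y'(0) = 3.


Characteristic roots of r² + 3r + 2 = 0 are -2, -1.
General solution y = c₁ e^(-2x) + c₂ e^(-x).
Apply y(0) = 5: c₁ + c₂ = 5. Apply y'(0) = 3: -2 c₁ - 1 c₂ = 3.
Solve: c₁ = -8, c₂ = 13.
Particular solution: y = -8e^(-2x) + 13e^(-x).


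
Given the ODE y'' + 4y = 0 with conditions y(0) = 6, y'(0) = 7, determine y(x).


Characteristic roots of r² + 4 = 0 are ±2i, so y = C₁cos(2x) + C₂sin(2x).
Apply y(0) = 6: C₁ = 6. Differentiate and apply y'(0) = 7: 2·C₂ = 7, so C₂ = 7/2.
Particular solution: y = 6cos(2x) + (7/2)sin(2x).


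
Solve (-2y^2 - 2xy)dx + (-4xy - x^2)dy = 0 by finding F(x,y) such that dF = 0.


Check exactness: ∂M/∂y = -4y - 2x and ∂N/∂x = -4y - 2x; equal, so the equation is exact.
Integrate M with respect to x (treating y as constant): ∫M dx = -2xy^2 - x^2y + h(y).
Differentiate w.r.t. y and set equal to N: all terms match, so h'(y) = 0 and h is a constant absorbed into C.
General solution: -2xy^2 - x^2y = C.


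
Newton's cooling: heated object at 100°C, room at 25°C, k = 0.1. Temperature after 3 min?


Newton's law: dT/dt = -k(T - T_a) has solution T(t) = T_a + (T₀ - T_a)e^(-kt).
Plug in T_a = 25, T₀ = 100, k = 0.1, t = 3: T(3) = 25 + (75)e^(-0.30) ≈ 80.6°C.


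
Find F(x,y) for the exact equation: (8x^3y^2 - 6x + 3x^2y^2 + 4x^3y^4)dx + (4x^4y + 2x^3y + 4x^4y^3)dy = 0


Check exactness: ∂M/∂y = 16x^3y + 6x^2y + 16x^3y^3 and ∂N/∂x = 16x^3y + 6x^2y + 16x^3y^3; equal, so the equation is exact.
Integrate M with respect to x (treating y as constant): ∫M dx = 2x^4y^2 - 3x^2 + x^3y^2 + x^4y^4 + h(y).
Differentiate w.r.t. y and set equal to N: all terms match, so h'(y) = 0 and h is a constant absorbed into C.
General solution: 2x^4y^2 - 3x^2 + x^3y^2 + x^4y^4 = C.


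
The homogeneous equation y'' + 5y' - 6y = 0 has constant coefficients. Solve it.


Characteristic equation: r² + 5r - 6 = 0.
Factor: (r - 1)(r + 6) = 0 ⇒ r = 1, -6 (distinct real).
General solution: y = C₁e^(x) + C₂e^(-6x).


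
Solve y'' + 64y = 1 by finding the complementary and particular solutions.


Homogeneous part: r² + 64 = 0 ⇒ r = ±8i, so y_h = C₁cos(8x) + C₂sin(8x).
Try constant y_p = A; plug in: 64A = 1 ⇒ A = 1/64.
General solution: y = C₁cos(8x) + C₂sin(8x) + 1/64.


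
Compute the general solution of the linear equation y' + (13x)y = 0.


P(x) = 13x ⇒ μ = e^((13/2)x²).
Q(x) = 0 so μ y is constant: y = Ce^(-(13/2)x²).


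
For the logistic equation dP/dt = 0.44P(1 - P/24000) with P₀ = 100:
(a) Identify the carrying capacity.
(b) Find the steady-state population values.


Logistic ODE dP/dt = 0.44P(1 - P/24000) has equilibria where dP/dt = 0, i.e. P = 0 or P = 24000.
The coefficient (1 - P/K) = 0 when P = K, identifying K = 24000 as the carrying capacity.
(a) K = 24000; (b) equilibria P = 0 and P = 24000.


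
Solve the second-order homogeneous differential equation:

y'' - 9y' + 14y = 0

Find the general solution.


Characteristic equation: r² - 9r + 14 = 0.
Factor: (r - 7)(r - 2) = 0 ⇒ r = 7, 2 (distinct real).
General solution: y = C₁e^(7x) + C₂e^(2x).


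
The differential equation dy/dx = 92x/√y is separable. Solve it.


Separate: √y dy = 92x dx.
Integrate: (2/3)y^(3/2) = 46x² + C.


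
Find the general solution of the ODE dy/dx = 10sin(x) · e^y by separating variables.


Separate: e^(-y) dy = 10sin(x) dx.
Integrate: -e^(-y) = -10cos(x) + C₀.
Rearrange: e^(-y) = 10cos(x) + C.


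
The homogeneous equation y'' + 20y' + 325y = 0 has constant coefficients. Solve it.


Characteristic equation: r² + 20r + 325 = 0.
Discriminant is negative; roots r = -10 ± 15i (complex conjugate pair).
General solution uses e^(α x)(C₁ cos(β x) + C₂ sin(β x)): y = e^(-10x)(C₁cos(15x) + C₂sin(15x)).


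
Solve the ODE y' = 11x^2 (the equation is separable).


Integrate both sides with respect to x: y = ∫ 11x^2 dx = (11/3)x^3 + C.


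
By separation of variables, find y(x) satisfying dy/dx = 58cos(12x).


g(y) = 1, so integrate directly: y = ∫ 58cos(12x) dx = (29/6)sin(12x) + C.


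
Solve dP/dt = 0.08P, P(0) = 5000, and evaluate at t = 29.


The ODE dP/dt = 0.08P has solution P(t) = P(0)e^(0.08t).
Substitute P(0) = 5000 and t = 29: P(29) = 5000 e^(2.32) ≈ 50878.


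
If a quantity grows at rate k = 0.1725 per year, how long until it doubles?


Exponential growth: P(t) = P₀ e^(0.1725t). Set P(t)/P₀ = 2: e^(0.1725t) = 2.
Solve: t = ln(2)/0.1725 ≈ 4.02 years.


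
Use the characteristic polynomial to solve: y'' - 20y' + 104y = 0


Characteristic equation: r² - 20r + 104 = 0.
Discriminant is negative; roots r = 10 ± 2i (complex conjugate pair).
General solution uses e^(α x)(C₁ cos(β x) + C₂ sin(β x)): y = e^(10x)(C₁cos(2x) + C₂sin(2x)).


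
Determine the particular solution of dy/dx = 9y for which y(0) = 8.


General solution of y' = 9y is y = Ce^(9x).
Apply y(0) = 8: C = 8.
Particular solution: y = 8e^(9x).


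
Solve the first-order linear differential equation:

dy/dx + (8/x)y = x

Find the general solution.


P(x) = 8/x ⇒ μ = x^8.
(x^8 y)' = x^8·x^1 = x^9.
Integrate: x^8 y = x^10/(10) + C.
Solve for y: y = (1/10)x^2 + C/x^8.


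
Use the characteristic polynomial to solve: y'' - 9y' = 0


Characteristic equation: r² - 9r = 0.
Factor: (r - 9)(r - 0) = 0 ⇒ r = 9, 0 (distinct real).
General solution: y = C₁e^(9x) + C₂.


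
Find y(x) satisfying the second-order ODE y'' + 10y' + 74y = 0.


Characteristic equation: r² + 10r + 74 = 0.
Discriminant is negative; roots r = -5 ± 7i (complex conjugate pair).
General solution uses e^(α x)(C₁ cos(β x) + C₂ sin(β x)): y = e^(-5x)(C₁cos(7x) + C₂sin(7x)).


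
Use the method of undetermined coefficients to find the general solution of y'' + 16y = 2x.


Homogeneous: r² + 16 = 0 ⇒ r = ±4i, y_h = C₁cos(4x) + C₂sin(4x).
Polynomial forcing; try y_p = Ax + B. Then y_p'' + 16 y_p = 16(Ax + B) = 2x, so B = 0 and A = 1/8.
General solution: y = C₁cos(4x) + C₂sin(4x) + (1/8)x.


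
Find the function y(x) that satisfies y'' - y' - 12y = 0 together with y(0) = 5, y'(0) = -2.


Characteristic roots of r² - r - 12 = 0 are 4, -3.
General solution y = c₁ e^(4x) + c₂ e^(-3x).
Apply y(0) = 5: c₁ + c₂ = 5. Apply y'(0) = -2: 4 c₁ - 3 c₂ = -2.
Solve: c₁ = 13/7, c₂ = 22/7.
Particular solution: y = (13/7)e^(4x) + (22/7)e^(-3x).


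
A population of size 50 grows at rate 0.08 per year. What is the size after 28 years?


The ODE dP/dt = 0.08P has solution P(t) = P(0)e^(0.08t).
Substitute P(0) = 50 and t = 28: P(28) = 50 e^(2.24) ≈ 470.


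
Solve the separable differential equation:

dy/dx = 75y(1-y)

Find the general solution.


Separate: dy/[y(1-y)] = 75 dx.
Partial fractions: 1/[y(1-y)] = 1/y + 1/(1-y).
Integrate: ln|y/(1-y)| = 75x + C₀.
Solve for y: y = 1/(1 + Ce^(-75x)).


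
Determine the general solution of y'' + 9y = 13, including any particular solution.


Homogeneous part: r² + 9 = 0 ⇒ r = ±3i, so y_h = C₁cos(3x) + C₂sin(3x).
Try constant y_p = A; plug in: 9A = 13 ⇒ A = 13/9.
General solution: y = C₁cos(3x) + C₂sin(3x) + 13/9.


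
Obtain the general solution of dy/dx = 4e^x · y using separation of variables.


Separate variables: dy/y = 4e^x dx.
Integrate: ln|y| = 4e^x + C₀.
Exponentiate: y = Ce^(4e^x).


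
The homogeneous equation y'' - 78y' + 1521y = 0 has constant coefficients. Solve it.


Characteristic equation: r² - 78r + 1521 = 0, i.e. (r - 39)² = 0.
Repeated root r = 39; include an x factor for the second linearly independent solution.
General solution: y = (C₁ + C₂x)e^(39x).


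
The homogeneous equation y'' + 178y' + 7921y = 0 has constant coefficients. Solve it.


Characteristic equation: r² + 178r + 7921 = 0, i.e. (r + 89)² = 0.
Repeated root r = -89; include an x factor for the second linearly independent solution.
General solution: y = (C₁ + C₂x)e^(-89x).


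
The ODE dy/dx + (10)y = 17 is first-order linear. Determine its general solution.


P(x) = 10, Q(x) = 17; integrating factor μ = e^(10x).
(μ y)' = 17e^(10x) ⇒ μ y = (17/10)e^(10x) + C.
Divide by μ: y = 17/10 + Ce^(-10x).


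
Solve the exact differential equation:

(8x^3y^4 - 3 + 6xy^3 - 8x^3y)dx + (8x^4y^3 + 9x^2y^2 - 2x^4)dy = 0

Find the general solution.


Check exactness: ∂M/∂y = 32x^3y^3 + 18xy^2 - 8x^3 and ∂N/∂x = 32x^3y^3 + 18xy^2 - 8x^3; equal, so the equation is exact.
Integrate M with respect to x (treating y as constant): ∫M dx = 2x^4y^4 - 3x + 3x^2y^3 - 2x^4y + h(y).
Differentiate w.r.t. y and set equal to N: all terms match, so h'(y) = 0 and h is a constant absorbed into C.
General solution: 2x^4y^4 - 3x + 3x^2y^3 - 2x^4y = C.


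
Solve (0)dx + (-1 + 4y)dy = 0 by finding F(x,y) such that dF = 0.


Check exactness: ∂M/∂y = 0 and ∂N/∂x = 0; equal, so the equation is exact.
Integrate M with respect to x (treating y as constant): ∫M dx = 0 + h(y).
Differentiate w.r.t. y and set equal to N: the x-dependent terms already match, leaving h'(y) = -1 + 4y. Integrate: h(y) = -y + 2y^2.
So F(x,y) = -y + 2y^2.
General solution: -y + 2y^2 = C.


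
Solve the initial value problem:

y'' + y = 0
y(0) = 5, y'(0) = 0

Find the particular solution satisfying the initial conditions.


Characteristic roots of r² + 1 = 0 are ±1i, so y = C₁cos(x) + C₂sin(x).
Apply y(0) = 5: C₁ = 5. Differentiate and apply y'(0) = 0: 1·C₂ = 0, so C₂ = 0.
Particular solution: y = 5cos(x).


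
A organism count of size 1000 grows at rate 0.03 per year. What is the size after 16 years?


The ODE dP/dt = 0.03P has solution P(t) = P(0)e^(0.03t).
Substitute P(0) = 1000 and t = 16: P(16) = 1000 e^(0.48) ≈ 1616.


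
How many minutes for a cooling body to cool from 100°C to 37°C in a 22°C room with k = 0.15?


From T(t) = T_a + (T₀ - T_a)e^(-kt), set T(t) = 37:
(37 - 22) / (100 - 22) = e^(-0.15t), so t = -ln(0.192)/0.15 ≈ 11.0 minutes.


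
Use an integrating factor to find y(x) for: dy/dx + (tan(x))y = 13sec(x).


P(x) = tan(x) ⇒ μ = e^(∫tan(x)dx) = sec(x).
(sec(x) y)' = 13sec²(x) ⇒ sec(x) y = 13tan(x) + C.
Multiply by cos(x): y = 13sin(x) + C·cos(x).


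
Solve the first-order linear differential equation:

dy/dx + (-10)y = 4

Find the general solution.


P(x) = -10 ⇒ μ = e^(-10x).
(μ y)' = 4e^(-10x) ⇒ μ y = -(2/5)e^(-10x) + C.
Divide by μ: y = -2/5 + Ce^(10x).


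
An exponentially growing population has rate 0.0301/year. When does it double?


Exponential growth: P(t) = P₀ e^(0.0301t). Set P(t)/P₀ = 2: e^(0.0301t) = 2.
Solve: t = ln(2)/0.0301 ≈ 23.03 years.


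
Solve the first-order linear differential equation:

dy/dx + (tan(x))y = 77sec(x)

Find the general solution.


P(x) = tan(x) ⇒ μ = e^(∫tan(x)dx) = sec(x).
(sec(x) y)' = 77sec²(x) ⇒ sec(x) y = 77tan(x) + C.
Multiply by cos(x): y = 77sin(x) + C·cos(x).


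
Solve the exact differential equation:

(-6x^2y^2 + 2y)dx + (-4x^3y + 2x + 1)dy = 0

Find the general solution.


Check exactness: ∂M/∂y = -12x^2y + 2 and ∂N/∂x = -12x^2y + 2; equal, so the equation is exact.
Integrate M with respect to x (treating y as constant): ∫M dx = -2x^3y^2 + 2xy + h(y).
Differentiate w.r.t. y and set equal to N: the x-dependent terms already match, leaving h'(y) = 1. Integrate: h(y) = y.
So F(x,y) = -2x^3y^2 + 2xy + y.
General solution: -2x^3y^2 + 2xy + y = C.


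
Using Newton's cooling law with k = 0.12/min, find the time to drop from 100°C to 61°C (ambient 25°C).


From T(t) = T_a + (T₀ - T_a)e^(-kt), set T(t) = 61:
(61 - 25) / (100 - 25) = e^(-0.12t), so t = -ln(0.480)/0.12 ≈ 6.1 minutes.


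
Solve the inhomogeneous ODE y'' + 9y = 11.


Homogeneous part: r² + 9 = 0 ⇒ r = ±3i, so y_h = C₁cos(3x) + C₂sin(3x).
Try constant y_p = A; plug in: 9A = 11 ⇒ A = 11/9.
General solution: y = C₁cos(3x) + C₂sin(3x) + 11/9.


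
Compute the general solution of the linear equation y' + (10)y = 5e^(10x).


P(x) = 10 ⇒ μ = e^(10x).
(μ y)' = 5e^(20x) ⇒ μ y = (5/20)e^(20x) + C.
Divide by μ: y = (1/4)e^(10x) + Ce^(-10x).


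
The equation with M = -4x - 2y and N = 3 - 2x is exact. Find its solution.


Check exactness: ∂M/∂y = -2 and ∂N/∂x = -2; equal, so the equation is exact.
Integrate M with respect to x (treating y as constant): ∫M dx = -2x^2 - 2xy + h(y).
Differentiate w.r.t. y and set equal to N: the x-dependent terms already match, leaving h'(y) = 3. Integrate: h(y) = 3y.
So F(x,y) = 3y - 2x^2 - 2xy.
General solution: 3y - 2x^2 - 2xy = C.


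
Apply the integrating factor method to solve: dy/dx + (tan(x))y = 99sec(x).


P(x) = tan(x) ⇒ μ = e^(∫tan(x)dx) = sec(x).
(sec(x) y)' = 99sec²(x) ⇒ sec(x) y = 99tan(x) + C.
Multiply by cos(x): y = 99sin(x) + C·cos(x).


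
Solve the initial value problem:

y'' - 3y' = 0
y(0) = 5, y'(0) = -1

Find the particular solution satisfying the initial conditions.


Characteristic roots of r² - 3r = 0 are 0, 3.
General solution y = c₁ + c₂ e^(3x).
Apply y(0) = 5: c₁ + c₂ = 5. Apply y'(0) = -1: 0 c₁ + 3 c₂ = -1.
Solve: c₁ = 16/3, c₂ = -1/3.
Particular solution: y = 16/3 - (1/3)e^(3x).


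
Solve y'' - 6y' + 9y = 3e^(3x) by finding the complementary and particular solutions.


Characteristic polynomial (r - 3)² = 0; repeated root r = 3.
y_h = (C₁ + C₂x)e^(3x). Forcing matches the repeated root (resonance), so try y_p = Ax² e^(3x).
Substitute and solve for A: 2A = 3, so A = 3/2.
General solution: y = (C₁ + C₂x + (3/2)x²)e^(3x).


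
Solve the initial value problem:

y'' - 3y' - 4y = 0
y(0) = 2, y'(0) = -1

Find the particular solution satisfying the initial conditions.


Characteristic roots of r² - 3r - 4 = 0 are 4, -1.
General solution y = c₁ e^(4x) + c₂ e^(-x).
Apply y(0) = 2: c₁ + c₂ = 2. Apply y'(0) = -1: 4 c₁ - 1 c₂ = -1.
Solve: c₁ = 1/5, c₂ = 9/5.
Particular solution: y = (1/5)e^(4x) + (9/5)e^(-x).


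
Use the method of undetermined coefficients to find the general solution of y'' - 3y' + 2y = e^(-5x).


Characteristic roots of r² - 3r + 2 = 0 are 1, 2.
y_h = C₁e^(x) + C₂e^(2x).
Forcing exponent -5 is not a characteristic root; try y_p = Ae^(-5x).
Substitute: A·(25 + (-3)·-5 + (2)) = A·42 = 1, so A = 1/42.
General solution: y = C₁e^(x) + C₂e^(2x) + (1/42)e^(-5x).


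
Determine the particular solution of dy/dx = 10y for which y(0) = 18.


General solution of y' = 10y is y = Ce^(10x).
Apply y(0) = 18: C = 18.
Particular solution: y = 18e^(10x).


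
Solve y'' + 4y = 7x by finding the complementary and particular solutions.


Homogeneous: r² + 4 = 0 ⇒ r = ±2i, y_h = C₁cos(2x) + C₂sin(2x).
Polynomial forcing; try y_p = Ax + B. Then y_p'' + 4 y_p = 4(Ax + B) = 7x, so B = 0 and A = 7/4.
General solution: y = C₁cos(2x) + C₂sin(2x) + (7/4)x.


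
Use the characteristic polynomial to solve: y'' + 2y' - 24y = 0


Characteristic equation: r² + 2r - 24 = 0.
Factor: (r - 4)(r + 6) = 0 ⇒ r = 4, -6 (distinct real).
General solution: y = C₁e^(4x) + C₂e^(-6x).


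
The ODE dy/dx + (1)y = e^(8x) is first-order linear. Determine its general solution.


P(x) = 1 ⇒ μ = e^(x).
(μ y)' = e^(9x) ⇒ μ y = e^(9x)/9 + C.
Divide by μ: y = (1/9)e^(8x) + Ce^(-x).


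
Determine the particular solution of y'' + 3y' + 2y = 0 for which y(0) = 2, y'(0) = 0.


Characteristic roots of r² + 3r + 2 = 0 are -1, -2.
General solution y = c₁ e^(-x) + c₂ e^(-2x).
Apply y(0) = 2: c₁ + c₂ = 2. Apply y'(0) = 0: -1 c₁ - 2 c₂ = 0.
Solve: c₁ = 4, c₂ = -2.
Particular solution: y = 4e^(-x) - 2e^(-2x).


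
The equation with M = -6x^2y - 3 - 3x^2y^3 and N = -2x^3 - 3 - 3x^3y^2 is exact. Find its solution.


Check exactness: ∂M/∂y = -6x^2 - 9x^2y^2 and ∂N/∂x = -6x^2 - 9x^2y^2; equal, so the equation is exact.
Integrate M with respect to x (treating y as constant): ∫M dx = -2x^3y - 3x - x^3y^3 + h(y).
Differentiate w.r.t. y and set equal to N: the x-dependent terms already match, leaving h'(y) = -3. Integrate: h(y) = -3y.
So F(x,y) = -2x^3y - 3y - 3x - x^3y^3.
General solution: -2x^3y - 3y - 3x - x^3y^3 = C.


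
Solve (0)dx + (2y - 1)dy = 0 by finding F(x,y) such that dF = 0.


Check exactness: ∂M/∂y = 0 and ∂N/∂x = 0; equal, so the equation is exact.
Integrate M with respect to x (treating y as constant): ∫M dx = 0 + h(y).
Differentiate w.r.t. y and set equal to N: the x-dependent terms already match, leaving h'(y) = 2y - 1. Integrate: h(y) = y^2 - y.
So F(x,y) = y^2 - y.
General solution: y^2 - y = C.


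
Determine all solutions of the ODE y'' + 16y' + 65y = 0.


Characteristic equation: r² + 16r + 65 = 0.
Discriminant is negative; roots r = -8 ± 1i (complex conjugate pair).
General solution uses e^(α x)(C₁ cos(β x) + C₂ sin(β x)): y = e^(-8x)(C₁cos(x) + C₂sin(x)).


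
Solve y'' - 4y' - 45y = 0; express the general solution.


Characteristic equation: r² - 4r - 45 = 0.
Factor: (r + 5)(r - 9) = 0 ⇒ r = -5, 9 (distinct real).
General solution: y = C₁e^(-5x) + C₂e^(9x).


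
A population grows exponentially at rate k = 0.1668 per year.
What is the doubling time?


Exponential growth: P(t) = P₀ e^(0.1668t). Set P(t)/P₀ = 2: e^(0.1668t) = 2.
Solve: t = ln(2)/0.1668 ≈ 4.16 years.


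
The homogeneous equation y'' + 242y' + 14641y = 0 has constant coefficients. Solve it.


Characteristic equation: r² + 242r + 14641 = 0, i.e. (r + 121)² = 0.
Repeated root r = -121; include an x factor for the second linearly independent solution.
General solution: y = (C₁ + C₂x)e^(-121x).


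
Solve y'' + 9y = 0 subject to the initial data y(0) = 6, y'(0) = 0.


Characteristic roots of r² + 9 = 0 are ±3i, so y = C₁cos(3x) + C₂sin(3x).
Apply y(0) = 6: C₁ = 6. Differentiate and apply y'(0) = 0: 3·C₂ = 0, so C₂ = 0.
Particular solution: y = 6cos(3x).


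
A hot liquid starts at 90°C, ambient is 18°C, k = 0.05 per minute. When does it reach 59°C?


From T(t) = T_a + (T₀ - T_a)e^(-kt), set T(t) = 59:
(59 - 18) / (90 - 18) = e^(-0.05t), so t = -ln(0.569)/0.05 ≈ 11.3 minutes.


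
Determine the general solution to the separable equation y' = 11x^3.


Integrate both sides with respect to x: y = ∫ 11x^3 dx = (11/4)x^4 + C.


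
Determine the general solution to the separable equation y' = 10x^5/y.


Separate variables: y dy = 10x^5 dx.
Integrate both sides: y²/2 = (5/3)x^6 + C₀.
Multiply by 2: y² = (10/3)x^6 + C.


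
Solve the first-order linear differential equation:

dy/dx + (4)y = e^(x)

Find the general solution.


P(x) = 4 ⇒ μ = e^(4x).
(μ y)' = e^(5x) ⇒ μ y = e^(5x)/5 + C.
Divide by μ: y = (1/5)e^(x) + Ce^(-4x).


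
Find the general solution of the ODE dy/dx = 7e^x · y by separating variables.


Separate variables: dy/y = 7e^x dx.
Integrate: ln|y| = 7e^x + C₀.
Exponentiate: y = Ce^(7e^x).


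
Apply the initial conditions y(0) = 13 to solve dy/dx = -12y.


General solution of y' = -12y is y = Ce^(-12x).
Apply y(0) = 13: C = 13.
Particular solution: y = 13e^(-12x).


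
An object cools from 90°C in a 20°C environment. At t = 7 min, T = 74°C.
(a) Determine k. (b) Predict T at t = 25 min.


Newton's law: T(t) = T_a + (T₀ - T_a)e^(-kt).
(a) Use T(7) = 74: (74 - 20)/(90 - 20) = e^(-k·7), so k = -ln(0.771)/7 ≈ 0.0371.
(b) Apply k to t = 25: T(25) = 20 + (70)e^(-0.927) ≈ 47.7°C.


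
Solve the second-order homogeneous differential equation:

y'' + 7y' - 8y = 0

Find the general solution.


Characteristic equation: r² + 7r - 8 = 0.
Factor: (r + 8)(r - 1) = 0 ⇒ r = -8, 1 (distinct real).
General solution: y = C₁e^(-8x) + C₂e^(x).


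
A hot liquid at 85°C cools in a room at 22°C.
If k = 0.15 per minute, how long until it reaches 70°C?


From T(t) = T_a + (T₀ - T_a)e^(-kt), set T(t) = 70:
(70 - 22) / (85 - 22) = e^(-0.15t), so t = -ln(0.762)/0.15 ≈ 1.8 minutes.


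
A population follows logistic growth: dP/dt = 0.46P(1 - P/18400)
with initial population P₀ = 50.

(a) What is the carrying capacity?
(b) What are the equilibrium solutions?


Logistic ODE dP/dt = 0.46P(1 - P/18400) has equilibria where dP/dt = 0, i.e. P = 0 or P = 18400.
The coefficient (1 - P/K) = 0 when P = K, identifying K = 18400 as the carrying capacity.
(a) K = 18400; (b) equilibria P = 0 and P = 18400.


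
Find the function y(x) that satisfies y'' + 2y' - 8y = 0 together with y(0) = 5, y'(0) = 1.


Characteristic roots of r² + 2r - 8 = 0 are 2, -4.
General solution y = c₁ e^(2x) + c₂ e^(-4x).
Apply y(0) = 5: c₁ + c₂ = 5. Apply y'(0) = 1: 2 c₁ - 4 c₂ = 1.
Solve: c₁ = 7/2, c₂ = 3/2.
Particular solution: y = (7/2)e^(2x) + (3/2)e^(-4x).


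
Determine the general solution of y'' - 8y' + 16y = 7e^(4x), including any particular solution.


Characteristic polynomial (r - 4)² = 0; repeated root r = 4.
y_h = (C₁ + C₂x)e^(4x). Forcing matches the repeated root (resonance), so try y_p = Ax² e^(4x).
Substitute and solve for A: 2A = 7, so A = 7/2.
General solution: y = (C₁ + C₂x + (7/2)x²)e^(4x).


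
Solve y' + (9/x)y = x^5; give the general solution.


P(x) = 9/x ⇒ μ = x^9.
(x^9 y)' = x^9·x^5 = x^14.
Integrate: x^9 y = x^15/(15) + C.
Solve for y: y = (1/15)x^6 + C/x^9.


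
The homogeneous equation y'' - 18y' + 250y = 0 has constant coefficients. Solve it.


Characteristic equation: r² - 18r + 250 = 0.
Discriminant is negative; roots r = 9 ± 13i (complex conjugate pair).
General solution uses e^(α x)(C₁ cos(β x) + C₂ sin(β x)): y = e^(9x)(C₁cos(13x) + C₂sin(13x)).


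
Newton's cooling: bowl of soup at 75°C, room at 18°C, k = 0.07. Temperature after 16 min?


Newton's law: dT/dt = -k(T - T_a) has solution T(t) = T_a + (T₀ - T_a)e^(-kt).
Plug in T_a = 18, T₀ = 75, k = 0.07, t = 16: T(16) = 18 + (57)e^(-1.12) ≈ 36.6°C.


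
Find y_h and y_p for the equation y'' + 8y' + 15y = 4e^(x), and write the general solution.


Characteristic roots of r² + 8r + 15 = 0 are -5, -3.
y_h = C₁e^(-5x) + C₂e^(-3x).
Forcing exponent 1 is not a characteristic root; try y_p = Ae^(x).
Substitute: A·(1 + (8)·1 + (15)) = A·24 = 4, so A = 1/6.
General solution: y = C₁e^(-5x) + C₂e^(-3x) + (1/6)e^(x).


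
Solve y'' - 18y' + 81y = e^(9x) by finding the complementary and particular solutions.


Characteristic polynomial (r - 9)² = 0; repeated root r = 9.
y_h = (C₁ + C₂x)e^(9x). Forcing matches the repeated root (resonance), so try y_p = Ax² e^(9x).
Substitute and solve for A: 2A = 1, so A = 1/2.
General solution: y = (C₁ + C₂x + (1/2)x²)e^(9x).


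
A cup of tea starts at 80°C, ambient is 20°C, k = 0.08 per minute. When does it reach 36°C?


From T(t) = T_a + (T₀ - T_a)e^(-kt), set T(t) = 36:
(36 - 20) / (80 - 20) = e^(-0.08t), so t = -ln(0.267)/0.08 ≈ 16.5 minutes.


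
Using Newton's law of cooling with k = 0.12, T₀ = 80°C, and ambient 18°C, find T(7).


Newton's law: dT/dt = -k(T - T_a) has solution T(t) = T_a + (T₀ - T_a)e^(-kt).
Plug in T_a = 18, T₀ = 80, k = 0.12, t = 7: T(7) = 18 + (62)e^(-0.84) ≈ 44.8°C.


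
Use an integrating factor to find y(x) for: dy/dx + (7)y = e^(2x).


P(x) = 7 ⇒ μ = e^(7x).
(μ y)' = e^(9x) ⇒ μ y = e^(9x)/9 + C.
Divide by μ: y = (1/9)e^(2x) + Ce^(-7x).


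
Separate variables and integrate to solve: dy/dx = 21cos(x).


g(y) = 1, so integrate directly: y = ∫ 21cos(x) dx = 21sin(x) + C.


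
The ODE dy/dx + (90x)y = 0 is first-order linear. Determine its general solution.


P(x) = 90x ⇒ μ = e^(45x²).
Q(x) = 0 so μ y is constant: y = Ce^(-45x²).


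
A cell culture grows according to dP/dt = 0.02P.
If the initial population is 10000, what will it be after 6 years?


The ODE dP/dt = 0.02P has solution P(t) = P(0)e^(0.02t).
Substitute P(0) = 10000 and t = 6: P(6) = 10000 e^(0.12) ≈ 11275.


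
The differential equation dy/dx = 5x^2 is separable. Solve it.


Integrate both sides with respect to x: y = ∫ 5x^2 dx = (5/3)x^3 + C.


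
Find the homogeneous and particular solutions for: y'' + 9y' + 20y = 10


Characteristic roots of r² + 9r + 20 = 0 are -4, -5.
y_h = C₁e^(-4x) + C₂e^(-5x).
Constant forcing; try y_p = A. Then 20A = 10 ⇒ A = 1/2.
General solution: y = C₁e^(-4x) + C₂e^(-5x) + 1/2.


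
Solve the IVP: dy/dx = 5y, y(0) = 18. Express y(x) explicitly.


General solution of y' = 5y is y = Ce^(5x).
Apply y(0) = 18: C = 18.
Particular solution: y = 18e^(5x).


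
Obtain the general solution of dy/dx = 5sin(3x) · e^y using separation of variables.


Separate: e^(-y) dy = 5sin(3x) dx.
Integrate: -e^(-y) = -(5/3)cos(3x) + C₀.
Rearrange: e^(-y) = (5/3)cos(3x) + C.


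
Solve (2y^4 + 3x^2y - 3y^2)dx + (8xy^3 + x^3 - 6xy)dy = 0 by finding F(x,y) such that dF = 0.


Check exactness: ∂M/∂y = 8y^3 + 3x^2 - 6y and ∂N/∂x = 8y^3 + 3x^2 - 6y; equal, so the equation is exact.
Integrate M with respect to x (treating y as constant): ∫M dx = 2xy^4 + x^3y - 3xy^2 + h(y).
Differentiate w.r.t. y and set equal to N: all terms match, so h'(y) = 0 and h is a constant absorbed into C.
General solution: 2xy^4 + x^3y - 3xy^2 = C.


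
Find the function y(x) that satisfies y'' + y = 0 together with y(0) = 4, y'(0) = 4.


Characteristic roots of r² + 1 = 0 are ±1i, so y = C₁cos(x) + C₂sin(x).
Apply y(0) = 4: C₁ = 4. Differentiate and apply y'(0) = 4: 1·C₂ = 4, so C₂ = 4.
Particular solution: y = 4cos(x) + 4sin(x).


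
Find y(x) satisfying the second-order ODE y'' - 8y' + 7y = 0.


Characteristic equation: r² - 8r + 7 = 0.
Factor: (r - 7)(r - 1) = 0 ⇒ r = 7, 1 (distinct real).
General solution: y = C₁e^(7x) + C₂e^(x).


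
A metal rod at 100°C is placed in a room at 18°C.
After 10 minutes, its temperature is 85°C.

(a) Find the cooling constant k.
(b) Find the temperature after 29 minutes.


Newton's law: T(t) = T_a + (T₀ - T_a)e^(-kt).
(a) Use T(10) = 85: (85 - 18)/(100 - 18) = e^(-k·10), so k = -ln(0.817)/10 ≈ 0.0202.
(b) Apply k to t = 29: T(29) = 18 + (82)e^(-0.586) ≈ 63.6°C.


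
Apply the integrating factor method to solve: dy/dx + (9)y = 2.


P(x) = 9, Q(x) = 2; integrating factor μ = e^(9x).
(μ y)' = 2e^(9x) ⇒ μ y = (2/9)e^(9x) + C.
Divide by μ: y = 2/9 + Ce^(-9x).


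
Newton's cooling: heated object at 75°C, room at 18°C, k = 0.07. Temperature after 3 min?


Newton's law: dT/dt = -k(T - T_a) has solution T(t) = T_a + (T₀ - T_a)e^(-kt).
Plug in T_a = 18, T₀ = 75, k = 0.07, t = 3: T(3) = 18 + (57)e^(-0.21) ≈ 64.2°C.


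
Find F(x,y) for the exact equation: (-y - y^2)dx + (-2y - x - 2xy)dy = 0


Check exactness: ∂M/∂y = -1 - 2y and ∂N/∂x = -1 - 2y; equal, so the equation is exact.
Integrate M with respect to x (treating y as constant): ∫M dx = -xy - xy^2 + h(y).
Differentiate w.r.t. y and set equal to N: the x-dependent terms already match, leaving h'(y) = -2y. Integrate: h(y) = -y^2.
So F(x,y) = -y^2 - xy - xy^2.
General solution: -y^2 - xy - xy^2 = C.


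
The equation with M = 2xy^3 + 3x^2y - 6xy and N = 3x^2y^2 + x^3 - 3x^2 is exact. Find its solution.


Check exactness: ∂M/∂y = 6xy^2 + 3x^2 - 6x and ∂N/∂x = 6xy^2 + 3x^2 - 6x; equal, so the equation is exact.
Integrate M with respect to x (treating y as constant): ∫M dx = x^2y^3 + x^3y - 3x^2y + h(y).
Differentiate w.r.t. y and set equal to N: all terms match, so h'(y) = 0 and h is a constant absorbed into C.
General solution: x^2y^3 + x^3y - 3x^2y = C.


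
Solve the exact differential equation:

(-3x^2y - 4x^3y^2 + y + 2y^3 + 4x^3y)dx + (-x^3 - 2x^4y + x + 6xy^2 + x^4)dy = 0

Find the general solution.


Check exactness: ∂M/∂y = -3x^2 - 8x^3y + 1 + 6y^2 + 4x^3 and ∂N/∂x = -3x^2 - 8x^3y + 1 + 6y^2 + 4x^3; equal, so the equation is exact.
Integrate M with respect to x (treating y as constant): ∫M dx = -x^3y - x^4y^2 + xy + 2xy^3 + x^4y + h(y).
Differentiate w.r.t. y and set equal to N: all terms match, so h'(y) = 0 and h is a constant absorbed into C.
General solution: -x^3y - x^4y^2 + xy + 2xy^3 + x^4y = C.


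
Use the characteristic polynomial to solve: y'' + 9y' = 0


Characteristic equation: r² + 9r = 0.
Factor: (r - 0)(r + 9) = 0 ⇒ r = 0, -9 (distinct real).
General solution: y = C₁ + C₂e^(-9x).


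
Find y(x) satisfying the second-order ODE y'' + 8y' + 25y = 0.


Characteristic equation: r² + 8r + 25 = 0.
Discriminant is negative; roots r = -4 ± 3i (complex conjugate pair).
General solution uses e^(α x)(C₁ cos(β x) + C₂ sin(β x)): y = e^(-4x)(C₁cos(3x) + C₂sin(3x)).


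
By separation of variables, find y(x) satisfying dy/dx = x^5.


Integrate both sides with respect to x: y = ∫ x^5 dx = (1/6)x^6 + C.


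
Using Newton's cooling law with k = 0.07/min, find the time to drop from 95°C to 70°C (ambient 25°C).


From T(t) = T_a + (T₀ - T_a)e^(-kt), set T(t) = 70:
(70 - 25) / (95 - 25) = e^(-0.07t), so t = -ln(0.643)/0.07 ≈ 6.3 minutes.


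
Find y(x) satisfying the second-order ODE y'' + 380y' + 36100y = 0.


Characteristic equation: r² + 380r + 36100 = 0, i.e. (r + 190)² = 0.
Repeated root r = -190; include an x factor for the second linearly independent solution.
General solution: y = (C₁ + C₂x)e^(-190x).


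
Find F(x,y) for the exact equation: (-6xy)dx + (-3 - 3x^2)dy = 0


Check exactness: ∂M/∂y = -6x and ∂N/∂x = -6x; equal, so the equation is exact.
Integrate M with respect to x (treating y as constant): ∫M dx = -3x^2y + h(y).
Differentiate w.r.t. y and set equal to N: the x-dependent terms already match, leaving h'(y) = -3. Integrate: h(y) = -3y.
So F(x,y) = -3y - 3x^2y.
General solution: -3y - 3x^2y = C.


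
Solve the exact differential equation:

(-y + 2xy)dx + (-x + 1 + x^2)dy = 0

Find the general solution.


Check exactness: ∂M/∂y = -1 + 2x and ∂N/∂x = -1 + 2x; equal, so the equation is exact.
Integrate M with respect to x (treating y as constant): ∫M dx = -xy + x^2y + h(y).
Differentiate w.r.t. y and set equal to N: the x-dependent terms already match, leaving h'(y) = 1. Integrate: h(y) = y.
So F(x,y) = -xy + y + x^2y.
General solution: -xy + y + x^2y = C.


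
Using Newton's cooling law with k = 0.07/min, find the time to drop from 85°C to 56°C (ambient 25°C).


From T(t) = T_a + (T₀ - T_a)e^(-kt), set T(t) = 56:
(56 - 25) / (85 - 25) = e^(-0.07t), so t = -ln(0.517)/0.07 ≈ 9.4 minutes.


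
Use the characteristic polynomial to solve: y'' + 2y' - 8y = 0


Characteristic equation: r² + 2r - 8 = 0.
Factor: (r - 2)(r + 4) = 0 ⇒ r = 2, -4 (distinct real).
General solution: y = C₁e^(2x) + C₂e^(-4x).


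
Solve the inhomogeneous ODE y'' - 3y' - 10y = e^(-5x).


Characteristic roots of r² - 3r - 10 = 0 are -2, 5.
y_h = C₁e^(-2x) + C₂e^(5x).
Forcing exponent -5 is not a characteristic root; try y_p = Ae^(-5x).
Substitute: A·(25 + (-3)·-5 + (-10)) = A·30 = 1, so A = 1/30.
General solution: y = C₁e^(-2x) + C₂e^(5x) + (1/30)e^(-5x).


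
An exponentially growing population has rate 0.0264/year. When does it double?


Exponential growth: P(t) = P₀ e^(0.0264t). Set P(t)/P₀ = 2: e^(0.0264t) = 2.
Solve: t = ln(2)/0.0264 ≈ 26.26 years.


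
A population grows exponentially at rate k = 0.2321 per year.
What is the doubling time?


Exponential growth: P(t) = P₀ e^(0.2321t). Set P(t)/P₀ = 2: e^(0.2321t) = 2.
Solve: t = ln(2)/0.2321 ≈ 2.99 years.


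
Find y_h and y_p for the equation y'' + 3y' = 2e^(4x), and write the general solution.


Characteristic roots of r² + 3r = 0 are -3, 0.
y_h = C₁e^(-3x) + C₂.
Forcing exponent 4 is not a characteristic root; try y_p = Ae^(4x).
Substitute: A·(16 + (3)·4 + (0)) = A·28 = 2, so A = 1/14.
General solution: y = C₁e^(-3x) + C₂ + (1/14)e^(4x).


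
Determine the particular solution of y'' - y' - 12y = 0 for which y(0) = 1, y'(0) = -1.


Characteristic roots of r² - r - 12 = 0 are -3, 4.
General solution y = c₁ e^(-3x) + c₂ e^(4x).
Apply y(0) = 1: c₁ + c₂ = 1. Apply y'(0) = -1: -3 c₁ + 4 c₂ = -1.
Solve: c₁ = 5/7, c₂ = 2/7.
Particular solution: y = (5/7)e^(-3x) + (2/7)e^(4x).


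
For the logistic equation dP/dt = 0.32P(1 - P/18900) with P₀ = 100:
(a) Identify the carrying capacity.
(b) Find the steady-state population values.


Logistic ODE dP/dt = 0.32P(1 - P/18900) has equilibria where dP/dt = 0, i.e. P = 0 or P = 18900.
The coefficient (1 - P/K) = 0 when P = K, identifying K = 18900 as the carrying capacity.
(a) K = 18900; (b) equilibria P = 0 and P = 18900.


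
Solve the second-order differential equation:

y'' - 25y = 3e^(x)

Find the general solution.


Characteristic roots of r² - 25 = 0 are 5, -5.
y_h = C₁e^(5x) + C₂e^(-5x).
Forcing exponent 1 is not a characteristic root; try y_p = Ae^(x).
Substitute: A·(1 + (0)·1 + (-25)) = A·-24 = 3, so A = -1/8.
General solution: y = C₁e^(5x) + C₂e^(-5x) - (1/8)e^(x).


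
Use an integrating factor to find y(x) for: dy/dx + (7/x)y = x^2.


P(x) = 7/x ⇒ μ = x^7.
(x^7 y)' = x^9 ⇒ x^7 y = x^10/(10) + C.
Solve for y: y = (1/10)x^3 + C/x^7.


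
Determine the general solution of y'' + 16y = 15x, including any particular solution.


Homogeneous: r² + 16 = 0 ⇒ r = ±4i, y_h = C₁cos(4x) + C₂sin(4x).
Polynomial forcing; try y_p = Ax + B. Then y_p'' + 16 y_p = 16(Ax + B) = 15x, so B = 0 and A = 15/16.
General solution: y = C₁cos(4x) + C₂sin(4x) + (15/16)x.


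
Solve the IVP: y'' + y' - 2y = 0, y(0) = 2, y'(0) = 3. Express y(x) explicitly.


Characteristic roots of r² + r - 2 = 0 are 1, -2.
General solution y = c₁ e^(x) + c₂ e^(-2x).
Apply y(0) = 2: c₁ + c₂ = 2. Apply y'(0) = 3: 1 c₁ - 2 c₂ = 3.
Solve: c₁ = 7/3, c₂ = -1/3.
Particular solution: y = (7/3)e^(x) - (1/3)e^(-2x).


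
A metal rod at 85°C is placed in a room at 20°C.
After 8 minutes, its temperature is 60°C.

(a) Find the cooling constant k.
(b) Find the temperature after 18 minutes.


Newton's law: T(t) = T_a + (T₀ - T_a)e^(-kt).
(a) Use T(8) = 60: (60 - 20)/(85 - 20) = e^(-k·8), so k = -ln(0.615)/8 ≈ 0.0607.
(b) Apply k to t = 18: T(18) = 20 + (65)e^(-1.092) ≈ 41.8°C.


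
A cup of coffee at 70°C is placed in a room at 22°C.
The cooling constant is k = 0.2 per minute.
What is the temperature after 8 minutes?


Newton's law: dT/dt = -k(T - T_a) has solution T(t) = T_a + (T₀ - T_a)e^(-kt).
Plug in T_a = 22, T₀ = 70, k = 0.2, t = 8: T(8) = 22 + (48)e^(-1.60) ≈ 31.7°C.


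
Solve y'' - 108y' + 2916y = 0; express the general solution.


Characteristic equation: r² - 108r + 2916 = 0, i.e. (r - 54)² = 0.
Repeated root r = 54; include an x factor for the second linearly independent solution.
General solution: y = (C₁ + C₂x)e^(54x).


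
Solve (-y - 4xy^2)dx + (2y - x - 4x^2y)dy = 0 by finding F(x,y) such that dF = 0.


Check exactness: ∂M/∂y = -1 - 8xy and ∂N/∂x = -1 - 8xy; equal, so the equation is exact.
Integrate M with respect to x (treating y as constant): ∫M dx = -xy - 2x^2y^2 + h(y).
Differentiate w.r.t. y and set equal to N: the x-dependent terms already match, leaving h'(y) = 2y. Integrate: h(y) = y^2.
So F(x,y) = y^2 - xy - 2x^2y^2.
General solution: y^2 - xy - 2x^2y^2 = C.


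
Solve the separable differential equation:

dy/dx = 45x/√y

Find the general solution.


Separate: √y dy = 45x dx.
Integrate: (2/3)y^(3/2) = (45/2)x² + C.


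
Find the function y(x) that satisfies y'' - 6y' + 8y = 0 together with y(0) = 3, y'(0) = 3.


Characteristic roots of r² - 6r + 8 = 0 are 2, 4.
General solution y = c₁ e^(2x) + c₂ e^(4x).
Apply y(0) = 3: c₁ + c₂ = 3. Apply y'(0) = 3: 2 c₁ + 4 c₂ = 3.
Solve: c₁ = 9/2, c₂ = -3/2.
Particular solution: y = (9/2)e^(2x) - (3/2)e^(4x).


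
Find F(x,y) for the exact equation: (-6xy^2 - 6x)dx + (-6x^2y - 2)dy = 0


Check exactness: ∂M/∂y = -12xy and ∂N/∂x = -12xy; equal, so the equation is exact.
Integrate M with respect to x (treating y as constant): ∫M dx = -3x^2y^2 - 3x^2 + h(y).
Differentiate w.r.t. y and set equal to N: the x-dependent terms already match, leaving h'(y) = -2. Integrate: h(y) = -2y.
So F(x,y) = -3x^2y^2 - 2y - 3x^2.
General solution: -3x^2y^2 - 2y - 3x^2 = C.


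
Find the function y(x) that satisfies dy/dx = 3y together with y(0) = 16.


General solution of y' = 3y is y = Ce^(3x).
Apply y(0) = 16: C = 16.
Particular solution: y = 16e^(3x).


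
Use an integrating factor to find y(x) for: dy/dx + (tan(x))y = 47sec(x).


P(x) = tan(x) ⇒ μ = e^(∫tan(x)dx) = sec(x).
(sec(x) y)' = 47sec²(x) ⇒ sec(x) y = 47tan(x) + C.
Multiply by cos(x): y = 47sin(x) + C·cos(x).


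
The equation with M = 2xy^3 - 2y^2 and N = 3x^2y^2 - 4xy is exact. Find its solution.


Check exactness: ∂M/∂y = 6xy^2 - 4y and ∂N/∂x = 6xy^2 - 4y; equal, so the equation is exact.
Integrate M with respect to x (treating y as constant): ∫M dx = x^2y^3 - 2xy^2 + h(y).
Differentiate w.r.t. y and set equal to N: all terms match, so h'(y) = 0 and h is a constant absorbed into C.
General solution: x^2y^3 - 2xy^2 = C.


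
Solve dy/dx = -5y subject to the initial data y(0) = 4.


General solution of y' = -5y is y = Ce^(-5x).
Apply y(0) = 4: C = 4.
Particular solution: y = 4e^(-5x).


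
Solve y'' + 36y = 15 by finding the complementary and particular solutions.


Homogeneous part: r² + 36 = 0 ⇒ r = ±6i, so y_h = C₁cos(6x) + C₂sin(6x).
Try constant y_p = A; plug in: 36A = 15 ⇒ A = 5/12.
General solution: y = C₁cos(6x) + C₂sin(6x) + 5/12.


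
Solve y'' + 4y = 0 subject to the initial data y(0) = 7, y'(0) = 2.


Characteristic roots of r² + 4 = 0 are ±2i, so y = C₁cos(2x) + C₂sin(2x).
Apply y(0) = 7: C₁ = 7. Differentiate and apply y'(0) = 2: 2·C₂ = 2, so C₂ = 1.
Particular solution: y = 7cos(2x) + sin(2x).


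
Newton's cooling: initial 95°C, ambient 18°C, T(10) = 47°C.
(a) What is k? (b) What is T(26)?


Newton's law: T(t) = T_a + (T₀ - T_a)e^(-kt).
(a) Use T(10) = 47: (47 - 18)/(95 - 18) = e^(-k·10), so k = -ln(0.377)/10 ≈ 0.0977.
(b) Apply k to t = 26: T(26) = 18 + (77)e^(-2.539) ≈ 24.1°C.


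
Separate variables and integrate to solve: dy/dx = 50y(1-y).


Separate: dy/[y(1-y)] = 50 dx.
Partial fractions: 1/[y(1-y)] = 1/y + 1/(1-y).
Integrate: ln|y/(1-y)| = 50x + C₀.
Solve for y: y = 1/(1 + Ce^(-50x)).


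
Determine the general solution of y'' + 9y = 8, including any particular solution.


Homogeneous part: r² + 9 = 0 ⇒ r = ±3i, so y_h = C₁cos(3x) + C₂sin(3x).
Try constant y_p = A; plug in: 9A = 8 ⇒ A = 8/9.
General solution: y = C₁cos(3x) + C₂sin(3x) + 8/9.


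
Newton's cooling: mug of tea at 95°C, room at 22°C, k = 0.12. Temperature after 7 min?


Newton's law: dT/dt = -k(T - T_a) has solution T(t) = T_a + (T₀ - T_a)e^(-kt).
Plug in T_a = 22, T₀ = 95, k = 0.12, t = 7: T(7) = 22 + (73)e^(-0.84) ≈ 53.5°C.


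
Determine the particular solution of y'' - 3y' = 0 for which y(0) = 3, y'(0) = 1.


Characteristic roots of r² - 3r = 0 are 0, 3.
General solution y = c₁ + c₂ e^(3x).
Apply y(0) = 3: c₁ + c₂ = 3. Apply y'(0) = 1: 0 c₁ + 3 c₂ = 1.
Solve: c₁ = 8/3, c₂ = 1/3.
Particular solution: y = 8/3 + (1/3)e^(3x).


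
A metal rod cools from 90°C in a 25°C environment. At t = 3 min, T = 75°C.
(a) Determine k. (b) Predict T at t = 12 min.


Newton's law: T(t) = T_a + (T₀ - T_a)e^(-kt).
(a) Use T(3) = 75: (75 - 25)/(90 - 25) = e^(-k·3), so k = -ln(0.769)/3 ≈ 0.0875.
(b) Apply k to t = 12: T(12) = 25 + (65)e^(-1.049) ≈ 47.8°C.


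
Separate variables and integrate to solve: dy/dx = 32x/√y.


Separate: √y dy = 32x dx.
Integrate: (2/3)y^(3/2) = 16x² + C.


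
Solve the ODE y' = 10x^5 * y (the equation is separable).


Separate variables: dy/y = 10x^5 dx.
Integrate: ln|y| = (5/3)x^6 + C₀.
Exponentiate: y = Ce^((5/3)x^6).
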